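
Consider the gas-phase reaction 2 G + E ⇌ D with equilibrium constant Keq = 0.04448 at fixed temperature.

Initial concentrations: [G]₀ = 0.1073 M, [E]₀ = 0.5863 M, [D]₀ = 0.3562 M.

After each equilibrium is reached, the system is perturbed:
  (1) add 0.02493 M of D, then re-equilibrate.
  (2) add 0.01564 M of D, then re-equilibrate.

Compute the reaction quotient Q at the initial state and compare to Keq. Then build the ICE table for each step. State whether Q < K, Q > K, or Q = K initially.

Q₀ = 52.77 vs Keq = 0.04448 ⇒ Q>K, reverse
Step 1:
                  G         E         D
  Initial    0.1073    0.5863    0.3562
  Change     0.6638    0.3319   -0.3319
  Equil      0.7711    0.9182   0.02429
  solve Keq expr → x = -0.3319; check Q = 0.04448
Then add 0.02493 M of D.
Step 2:
                  G         E         D
  Initial    0.7711    0.9182   0.04922
  Change    0.04302   0.02151  -0.02151
  Equil      0.8141    0.9397   0.02771
  solve Keq expr → x = -0.02151; check Q = 0.04448
Then add 0.01564 M of D.
Step 3:
                  G         E         D
  Initial    0.8141    0.9397   0.04335
  Change    0.02674   0.01337  -0.01337
  Equil      0.8409    0.9531   0.02998
  solve Keq expr → x = -0.01337; check Q = 0.04448

Q₀ = 52.77; Q > K (proceeds reverse)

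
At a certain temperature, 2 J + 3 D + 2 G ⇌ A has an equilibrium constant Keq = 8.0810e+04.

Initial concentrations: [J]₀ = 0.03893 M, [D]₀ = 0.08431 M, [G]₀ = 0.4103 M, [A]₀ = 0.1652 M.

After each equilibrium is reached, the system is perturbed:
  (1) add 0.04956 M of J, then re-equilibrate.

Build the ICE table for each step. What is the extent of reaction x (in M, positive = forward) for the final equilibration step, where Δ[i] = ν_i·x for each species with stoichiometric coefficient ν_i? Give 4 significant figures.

Q₀ = 1.0804e+06 vs Keq = 8.0810e+04 ⇒ Q>K, reverse
Step 1:
                    J           D           G           A
  init        0.03893     0.08431      0.4103      0.1652
  Δ           0.02904     0.04356     0.02904    -0.01452
  eq          0.06797      0.1279      0.4393      0.1507
  solve Keq expr → x = -0.01452; check Q = 8.0810e+04
Then add 0.04956 M of J.
Step 2:
                    J           D           G           A
  init         0.1175      0.1279      0.4393      0.1507
  Δ          -0.01674    -0.02512    -0.01674    0.008372
  eq           0.1008      0.1028      0.4226      0.1591
  solve Keq expr → x = 0.008372; check Q = 8.0810e+04

x = 0.008372 M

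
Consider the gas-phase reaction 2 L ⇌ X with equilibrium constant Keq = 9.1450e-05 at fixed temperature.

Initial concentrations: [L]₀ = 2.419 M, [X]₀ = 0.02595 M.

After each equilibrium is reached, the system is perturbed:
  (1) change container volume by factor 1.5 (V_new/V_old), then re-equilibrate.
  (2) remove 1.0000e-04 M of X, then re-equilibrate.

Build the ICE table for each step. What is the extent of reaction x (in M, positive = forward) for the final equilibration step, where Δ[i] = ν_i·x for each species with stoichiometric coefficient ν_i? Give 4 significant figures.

Q₀ = 0.004435 vs Keq = 9.1450e-05 ⇒ Q>K, reverse
Step 1:
                    L           X
  I             2.419     0.02595
  C           0.05078    -0.02539
  E              2.47  5.5783e-04
  solve Keq expr → x = -0.02539; check Q = 9.1450e-05
Then change container volume by factor 1.5 (V_new/V_old).
Step 2:
                    L           X
  I             1.647  3.7189e-04
  C        2.4778e-04 -1.2389e-04
  E             1.647  2.4800e-04
  solve Keq expr → x = -1.2389e-04; check Q = 9.1450e-05
Then remove 1.0000e-04 M of X.
Step 3:
                    L           X
  I             1.647  1.4800e-04
  C       -1.9988e-04  9.9940e-05
  E             1.647  2.4794e-04
  solve Keq expr → x = 9.9940e-05; check Q = 9.1450e-05

x = 9.9940e-05 M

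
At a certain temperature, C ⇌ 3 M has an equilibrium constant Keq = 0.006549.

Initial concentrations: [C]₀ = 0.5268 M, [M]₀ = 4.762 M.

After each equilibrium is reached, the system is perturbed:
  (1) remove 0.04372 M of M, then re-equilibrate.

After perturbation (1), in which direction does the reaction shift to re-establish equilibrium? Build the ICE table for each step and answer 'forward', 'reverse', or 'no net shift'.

Direction: forward

Q₀ = 205 vs Keq = 0.006549 ⇒ Q>K, reverse
Step 1:
                   C          M
  Initial     0.5268      4.762
  Change       1.508     -4.525
  Equil        2.035     0.2371
  solve Keq expr → x = -1.508; check Q = 0.006549
Then remove 0.04372 M of M.
Step 2:
                   C          M
  Initial      2.035     0.1934
  Change    -0.01439    0.04316
  Equil        2.021     0.2365
  solve Keq expr → x = 0.01439; check Q = 0.006549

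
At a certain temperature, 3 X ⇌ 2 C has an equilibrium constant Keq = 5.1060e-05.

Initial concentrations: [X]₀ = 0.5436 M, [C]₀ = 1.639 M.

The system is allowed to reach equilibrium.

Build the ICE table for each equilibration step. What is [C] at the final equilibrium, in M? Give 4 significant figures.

[C]_eq = 0.03617 M

Q₀ = 16.72 vs Keq = 5.1060e-05 ⇒ Q>K, reverse
Step 1:
                    X           C
  I            0.5436       1.639
  C             2.404      -1.603
  E             2.948     0.03617
  solve Keq expr → x = -0.8014; check Q = 5.1060e-05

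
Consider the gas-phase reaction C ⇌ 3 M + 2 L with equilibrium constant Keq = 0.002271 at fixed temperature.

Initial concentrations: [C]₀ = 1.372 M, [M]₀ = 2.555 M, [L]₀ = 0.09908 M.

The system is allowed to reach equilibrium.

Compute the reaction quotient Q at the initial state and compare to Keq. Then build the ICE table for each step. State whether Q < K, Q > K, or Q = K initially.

Q₀ = 0.1193; Q > K (proceeds reverse)

Q₀ = 0.1193 vs Keq = 0.002271 ⇒ Q>K, reverse
Step 1:
                   C          M          L
  Initial      1.372      2.555    0.09908
  Change     0.04205    -0.1262   -0.08411
  Equil        1.414      2.429    0.01497
  solve Keq expr → x = -0.04205; check Q = 0.002271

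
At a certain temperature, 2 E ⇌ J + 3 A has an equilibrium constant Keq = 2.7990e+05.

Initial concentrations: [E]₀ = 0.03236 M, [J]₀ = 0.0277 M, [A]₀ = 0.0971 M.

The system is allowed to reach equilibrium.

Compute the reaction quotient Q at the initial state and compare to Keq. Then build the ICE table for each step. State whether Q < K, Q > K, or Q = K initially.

Q₀ = 0.02422 vs Keq = 2.7990e+05 ⇒ Q<K, forward
Step 1:
                   E          J          A
  init       0.03236     0.0277     0.0971
  Δ         -0.03234    0.01617    0.04851
  eq      2.1996e-05    0.04387     0.1456
  solve Keq expr → x = 0.01617; check Q = 2.7990e+05

Q₀ = 0.02422; Q < K (proceeds forward)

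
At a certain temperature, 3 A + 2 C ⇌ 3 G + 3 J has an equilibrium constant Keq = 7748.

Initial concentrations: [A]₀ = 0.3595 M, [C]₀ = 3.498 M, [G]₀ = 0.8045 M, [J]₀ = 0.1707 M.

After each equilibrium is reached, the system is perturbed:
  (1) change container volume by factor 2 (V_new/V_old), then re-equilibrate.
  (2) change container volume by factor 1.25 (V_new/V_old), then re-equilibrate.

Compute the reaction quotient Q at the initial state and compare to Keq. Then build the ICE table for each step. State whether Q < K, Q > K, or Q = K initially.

Q₀ = 0.004556; Q < K (proceeds forward)

Q₀ = 0.004556 vs Keq = 7748 ⇒ Q<K, forward
Step 1:
                   A          C          G          J
  I           0.3595      3.498     0.8045     0.1707
  C          -0.3459    -0.2306     0.3459     0.3459
  E          0.01364      3.267       1.15     0.5166
  solve Keq expr → x = 0.1153; check Q = 7748
Then change container volume by factor 2 (V_new/V_old).
Step 2:
                   A          C          G          J
  I         0.006819      1.634     0.5752     0.2583
  C        -0.001363 -9.0886e-04   0.001363   0.001363
  E         0.005456      1.633     0.5765     0.2596
  solve Keq expr → x = 4.5443e-04; check Q = 7748
Then change container volume by factor 1.25 (V_new/V_old).
Step 3:
                   A          C          G          J
  I         0.004365      1.306     0.4612     0.2077
  C       -3.0385e-04 -2.0256e-04 3.0385e-04 3.0385e-04
  E         0.004061      1.306     0.4615      0.208
  solve Keq expr → x = 1.0128e-04; check Q = 7748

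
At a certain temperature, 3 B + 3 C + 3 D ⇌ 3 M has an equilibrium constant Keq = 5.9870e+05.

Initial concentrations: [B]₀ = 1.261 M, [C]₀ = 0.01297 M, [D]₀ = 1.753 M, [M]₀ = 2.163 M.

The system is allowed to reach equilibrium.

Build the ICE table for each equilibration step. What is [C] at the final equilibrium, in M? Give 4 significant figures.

[C]_eq = 0.01164 M

Q₀ = 4.2940e+05 vs Keq = 5.9870e+05 ⇒ Q<K, forward
Step 1:
                    B           C           D           M
  I             1.261     0.01297       1.753       2.163
  C         -0.001332   -0.001332   -0.001332    0.001332
  E              1.26     0.01164       1.752       2.164
  solve Keq expr → x = 4.4399e-04; check Q = 5.9870e+05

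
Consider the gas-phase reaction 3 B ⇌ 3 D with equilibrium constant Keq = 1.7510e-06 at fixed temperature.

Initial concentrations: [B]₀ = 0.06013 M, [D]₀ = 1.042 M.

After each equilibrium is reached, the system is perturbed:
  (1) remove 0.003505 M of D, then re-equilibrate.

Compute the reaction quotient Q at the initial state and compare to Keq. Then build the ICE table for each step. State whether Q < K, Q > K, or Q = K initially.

Q₀ = 5204 vs Keq = 1.7510e-06 ⇒ Q>K, reverse
Step 1:
                  B         D
  I         0.06013     1.042
  C           1.029    -1.029
  E           1.089   0.01313
  solve Keq expr → x = -0.343; check Q = 1.7510e-06
Then remove 0.003505 M of D.
Step 2:
                  B         D
  I           1.089  0.009621
  C       -0.003463  0.003463
  E           1.086   0.01308
  solve Keq expr → x = 0.001154; check Q = 1.7510e-06

Q₀ = 5204; Q > K (proceeds reverse)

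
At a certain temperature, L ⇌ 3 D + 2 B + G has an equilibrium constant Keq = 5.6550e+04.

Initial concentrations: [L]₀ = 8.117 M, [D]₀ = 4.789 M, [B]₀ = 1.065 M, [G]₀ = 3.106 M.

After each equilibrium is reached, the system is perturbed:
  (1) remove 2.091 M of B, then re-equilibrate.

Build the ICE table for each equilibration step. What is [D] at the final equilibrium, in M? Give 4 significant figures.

Q₀ = 47.67 vs Keq = 5.6550e+04 ⇒ Q<K, forward
Step 1:
                   L          D          B          G
  Initial      8.117      4.789      1.065      3.106
  Change      -2.395      7.184      4.789      2.395
  Equil        5.722      11.97      5.854      5.501
  solve Keq expr → x = 2.395; check Q = 5.6550e+04
Then remove 2.091 M of B.
Step 2:
                   L          D          B          G
  Initial      5.722      11.97      3.763      5.501
  Change     -0.4362      1.309     0.8724     0.4362
  Equil        5.286      13.28      4.636      5.937
  solve Keq expr → x = 0.4362; check Q = 5.6550e+04

[D]_eq = 13.28 M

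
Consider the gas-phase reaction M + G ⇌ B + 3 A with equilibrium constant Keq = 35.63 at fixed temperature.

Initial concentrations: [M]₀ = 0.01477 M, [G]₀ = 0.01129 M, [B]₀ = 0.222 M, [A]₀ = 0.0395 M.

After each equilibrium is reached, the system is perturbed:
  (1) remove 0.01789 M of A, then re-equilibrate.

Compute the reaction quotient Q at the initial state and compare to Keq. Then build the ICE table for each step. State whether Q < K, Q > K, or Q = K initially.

Q₀ = 0.08205 vs Keq = 35.63 ⇒ Q<K, forward
Step 1:
                    M           G           B           A
  init        0.01477     0.01129       0.222      0.0395
  Δ           -0.0107     -0.0107      0.0107      0.0321
  eq         0.004069  5.8919e-04      0.2327      0.0716
  solve Keq expr → x = 0.0107; check Q = 35.63
Then remove 0.01789 M of A.
Step 2:
                    M           G           B           A
  init       0.004069  5.8919e-04      0.2327     0.05371
  Δ       -3.0587e-04 -3.0587e-04  3.0587e-04  9.1762e-04
  eq         0.003763  2.8332e-04       0.233     0.05463
  solve Keq expr → x = 3.0587e-04; check Q = 35.63

Q₀ = 0.08205; Q < K (proceeds forward)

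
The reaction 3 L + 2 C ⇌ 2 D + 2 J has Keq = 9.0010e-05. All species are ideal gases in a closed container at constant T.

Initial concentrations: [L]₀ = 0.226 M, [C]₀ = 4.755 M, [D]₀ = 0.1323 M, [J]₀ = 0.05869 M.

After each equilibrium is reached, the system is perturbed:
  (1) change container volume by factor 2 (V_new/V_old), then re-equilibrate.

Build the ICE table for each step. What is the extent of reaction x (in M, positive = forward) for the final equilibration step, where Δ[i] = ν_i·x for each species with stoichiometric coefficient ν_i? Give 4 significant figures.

x = -0.002071 M

Q₀ = 2.3101e-04 vs Keq = 9.0010e-05 ⇒ Q>K, reverse
Step 1:
                  L         C         D         J
  I           0.226     4.755    0.1323   0.05869
  C         0.01914   0.01276  -0.01276  -0.01276
  E          0.2451     4.768    0.1195   0.04593
  solve Keq expr → x = -0.006381; check Q = 9.0010e-05
Then change container volume by factor 2 (V_new/V_old).
Step 2:
                  L         C         D         J
  I          0.1226     2.384   0.05977   0.02296
  C        0.006212  0.004141 -0.004141 -0.004141
  E          0.1288     2.388   0.05563   0.01882
  solve Keq expr → x = -0.002071; check Q = 9.0010e-05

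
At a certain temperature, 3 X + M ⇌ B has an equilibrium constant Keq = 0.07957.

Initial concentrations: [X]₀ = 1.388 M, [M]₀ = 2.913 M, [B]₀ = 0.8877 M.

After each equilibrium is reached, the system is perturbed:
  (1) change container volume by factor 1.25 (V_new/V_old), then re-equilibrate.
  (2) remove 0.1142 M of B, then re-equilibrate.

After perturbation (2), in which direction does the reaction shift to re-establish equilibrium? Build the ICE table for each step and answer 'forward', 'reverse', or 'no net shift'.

Direction: forward

Q₀ = 0.114 vs Keq = 0.07957 ⇒ Q>K, reverse
Step 1:
                    X           M           B
  init          1.388       2.913      0.8877
  Δ            0.1404     0.04681    -0.04681
  eq            1.528        2.96      0.8409
  solve Keq expr → x = -0.04681; check Q = 0.07957
Then change container volume by factor 1.25 (V_new/V_old).
Step 2:
                    X           M           B
  init          1.223       2.368      0.6727
  Δ            0.2298     0.07661    -0.07661
  eq            1.453       2.444      0.5961
  solve Keq expr → x = -0.07661; check Q = 0.07957
Then remove 0.1142 M of B.
Step 3:
                    X           M           B
  init          1.453       2.444      0.4819
  Δ          -0.07257    -0.02419     0.02419
  eq             1.38        2.42      0.5061
  solve Keq expr → x = 0.02419; check Q = 0.07957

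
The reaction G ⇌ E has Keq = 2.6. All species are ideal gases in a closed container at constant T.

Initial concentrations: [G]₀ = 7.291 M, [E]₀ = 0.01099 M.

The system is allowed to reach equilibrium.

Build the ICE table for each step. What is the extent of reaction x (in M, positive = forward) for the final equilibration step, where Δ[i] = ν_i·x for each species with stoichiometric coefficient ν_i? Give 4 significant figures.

x = 5.263 M

Q₀ = 0.001507 vs Keq = 2.6 ⇒ Q<K, forward
Step 1:
                   G          E
  init         7.291    0.01099
  Δ           -5.263      5.263
  eq           2.028      5.274
  solve Keq expr → x = 5.263; check Q = 2.6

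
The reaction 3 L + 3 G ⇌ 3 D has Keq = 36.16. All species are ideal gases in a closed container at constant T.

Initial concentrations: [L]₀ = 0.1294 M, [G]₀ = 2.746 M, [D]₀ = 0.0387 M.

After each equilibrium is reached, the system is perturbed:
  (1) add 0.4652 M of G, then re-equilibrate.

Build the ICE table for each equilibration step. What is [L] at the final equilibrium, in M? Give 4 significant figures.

[L]_eq = 0.01496 M

Q₀ = 0.001292 vs Keq = 36.16 ⇒ Q<K, forward
Step 1:
                  L         G         D
  Initial    0.1294     2.746    0.0387
  Change    -0.1121   -0.1121    0.1121
  Equil     0.01731     2.634    0.1508
  solve Keq expr → x = 0.03736; check Q = 36.16
Then add 0.4652 M of G.
Step 2:
                  L         G         D
  Initial   0.01731     3.099    0.1508
  Change  -0.002357 -0.002357  0.002357
  Equil     0.01496     3.097    0.1531
  solve Keq expr → x = 7.8577e-04; check Q = 36.16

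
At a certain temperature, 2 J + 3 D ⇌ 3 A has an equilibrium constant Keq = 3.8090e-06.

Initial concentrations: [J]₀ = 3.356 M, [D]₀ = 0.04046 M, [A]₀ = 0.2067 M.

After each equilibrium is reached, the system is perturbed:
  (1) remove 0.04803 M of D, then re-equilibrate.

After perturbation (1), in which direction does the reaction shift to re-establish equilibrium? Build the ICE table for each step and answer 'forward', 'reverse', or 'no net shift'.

Direction: reverse

Q₀ = 11.84 vs Keq = 3.8090e-06 ⇒ Q>K, reverse
Step 1:
                    J           D           A
  I             3.356     0.04046      0.2067
  C            0.1321      0.1981     -0.1981
  E             3.488      0.2386     0.00857
  solve Keq expr → x = -0.06604; check Q = 3.8090e-06
Then remove 0.04803 M of D.
Step 2:
                    J           D           A
  I             3.488      0.1906     0.00857
  C          0.001109    0.001664   -0.001664
  E             3.489      0.1922    0.006906
  solve Keq expr → x = -5.5466e-04; check Q = 3.8090e-06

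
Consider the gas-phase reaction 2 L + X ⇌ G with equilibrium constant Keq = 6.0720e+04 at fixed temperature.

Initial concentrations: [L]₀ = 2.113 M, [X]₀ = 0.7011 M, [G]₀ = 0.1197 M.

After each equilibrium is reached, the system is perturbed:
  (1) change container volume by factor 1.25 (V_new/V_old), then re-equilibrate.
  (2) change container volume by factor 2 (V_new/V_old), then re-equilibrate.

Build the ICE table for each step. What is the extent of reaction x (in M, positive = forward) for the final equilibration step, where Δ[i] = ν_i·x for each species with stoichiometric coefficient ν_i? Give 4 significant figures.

Q₀ = 0.03824 vs Keq = 6.0720e+04 ⇒ Q<K, forward
Step 1:
                  L         X         G
  Initial     2.113    0.7011    0.1197
  Change     -1.402   -0.7011    0.7011
  Equil      0.7109 2.6750e-05    0.8208
  solve Keq expr → x = 0.7011; check Q = 6.0720e+04
Then change container volume by factor 1.25 (V_new/V_old).
Step 2:
                  L         X         G
  Initial    0.5687 2.1400e-05    0.6566
  Change  2.4069e-05 1.2034e-05 -1.2034e-05
  Equil      0.5687 3.3435e-05    0.6566
  solve Keq expr → x = -1.2034e-05; check Q = 6.0720e+04
Then change container volume by factor 2 (V_new/V_old).
Step 3:
                  L         X         G
  Initial    0.2844 1.6717e-05    0.3283
  Change  1.0019e-04 5.0095e-05 -5.0095e-05
  Equil      0.2845 6.6812e-05    0.3283
  solve Keq expr → x = -5.0095e-05; check Q = 6.0720e+04

x = -5.0095e-05 M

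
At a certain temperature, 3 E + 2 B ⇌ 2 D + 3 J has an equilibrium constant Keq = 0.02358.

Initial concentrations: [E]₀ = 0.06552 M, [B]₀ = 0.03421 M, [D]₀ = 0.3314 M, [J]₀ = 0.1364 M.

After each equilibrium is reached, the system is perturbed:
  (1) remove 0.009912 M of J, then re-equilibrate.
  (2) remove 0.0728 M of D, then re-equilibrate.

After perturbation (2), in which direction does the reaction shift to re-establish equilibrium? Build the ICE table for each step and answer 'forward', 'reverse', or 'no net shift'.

Direction: forward

Q₀ = 846.7 vs Keq = 0.02358 ⇒ Q>K, reverse
Step 1:
                   E          B          D          J
  Initial    0.06552    0.03421     0.3314     0.1364
  Change      0.1087    0.07249   -0.07249    -0.1087
  Equil       0.1742     0.1067     0.2589    0.02767
  solve Keq expr → x = -0.03624; check Q = 0.02358
Then remove 0.009912 M of J.
Step 2:
                   E          B          D          J
  Initial     0.1742     0.1067     0.2589    0.01776
  Change   -0.007548  -0.005032   0.005032   0.007548
  Equil       0.1667     0.1017     0.2639    0.02531
  solve Keq expr → x = 0.002516; check Q = 0.02358
Then remove 0.0728 M of D.
Step 3:
                   E          B          D          J
  Initial     0.1667     0.1017     0.1911    0.02531
  Change   -0.004366  -0.002911   0.002911   0.004366
  Equil       0.1623    0.09875     0.1941    0.02967
  solve Keq expr → x = 0.001455; check Q = 0.02358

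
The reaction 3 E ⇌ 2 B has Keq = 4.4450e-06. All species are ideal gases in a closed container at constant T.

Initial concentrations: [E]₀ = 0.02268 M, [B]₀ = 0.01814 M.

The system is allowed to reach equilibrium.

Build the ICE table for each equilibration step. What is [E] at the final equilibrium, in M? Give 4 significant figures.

Q₀ = 28.21 vs Keq = 4.4450e-06 ⇒ Q>K, reverse
Step 1:
                    E           B
  I           0.02268     0.01814
  C           0.02717    -0.01812
  E           0.04985  2.3469e-05
  solve Keq expr → x = -0.009058; check Q = 4.4450e-06

[E]_eq = 0.04985 M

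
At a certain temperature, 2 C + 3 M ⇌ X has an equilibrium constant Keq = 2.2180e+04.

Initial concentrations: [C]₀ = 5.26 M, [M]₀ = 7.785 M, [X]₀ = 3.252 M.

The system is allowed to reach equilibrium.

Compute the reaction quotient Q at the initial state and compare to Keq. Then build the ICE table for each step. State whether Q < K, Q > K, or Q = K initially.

Q₀ = 2.4912e-04 vs Keq = 2.2180e+04 ⇒ Q<K, forward
Step 1:
                   C          M          X
  I             5.26      7.785      3.252
  C           -5.064     -7.596      2.532
  E           0.1962     0.1892      5.784
  solve Keq expr → x = 2.532; check Q = 2.2180e+04

Q₀ = 2.4912e-04; Q < K (proceeds forward)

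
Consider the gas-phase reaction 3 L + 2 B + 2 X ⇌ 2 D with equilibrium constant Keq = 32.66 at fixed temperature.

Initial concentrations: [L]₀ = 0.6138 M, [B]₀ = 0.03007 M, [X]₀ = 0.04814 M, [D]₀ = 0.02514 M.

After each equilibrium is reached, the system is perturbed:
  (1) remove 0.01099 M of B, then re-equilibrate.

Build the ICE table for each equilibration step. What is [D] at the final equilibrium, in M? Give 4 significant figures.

Q₀ = 1304 vs Keq = 32.66 ⇒ Q>K, reverse
Step 1:
                    L           B           X           D
  init         0.6138     0.03007     0.04814     0.02514
  Δ            0.0246      0.0164      0.0164     -0.0164
  eq           0.6384     0.04647     0.06454    0.008742
  solve Keq expr → x = -0.008199; check Q = 32.66
Then remove 0.01099 M of B.
Step 2:
                    L           B           X           D
  init         0.6384     0.03548     0.06454    0.008742
  Δ          0.002347    0.001565    0.001565   -0.001565
  eq           0.6407     0.03704      0.0661    0.007177
  solve Keq expr → x = -7.8240e-04; check Q = 32.66

[D]_eq = 0.007177 M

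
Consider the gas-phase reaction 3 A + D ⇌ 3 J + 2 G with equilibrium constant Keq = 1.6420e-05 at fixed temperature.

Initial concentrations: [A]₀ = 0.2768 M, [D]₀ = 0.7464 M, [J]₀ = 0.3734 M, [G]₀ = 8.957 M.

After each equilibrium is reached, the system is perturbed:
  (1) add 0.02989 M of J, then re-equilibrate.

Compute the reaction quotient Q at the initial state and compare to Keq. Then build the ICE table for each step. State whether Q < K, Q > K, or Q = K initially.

Q₀ = 263.9; Q > K (proceeds reverse)

Q₀ = 263.9 vs Keq = 1.6420e-05 ⇒ Q>K, reverse
Step 1:
                    A           D           J           G
  init         0.2768      0.7464      0.3734       8.957
  Δ            0.3697      0.1232     -0.3697     -0.2465
  eq           0.6465      0.8696    0.003705       8.711
  solve Keq expr → x = -0.1232; check Q = 1.6420e-05
Then add 0.02989 M of J.
Step 2:
                    A           D           J           G
  init         0.6465      0.8696     0.03359       8.711
  Δ            0.0297      0.0099     -0.0297     -0.0198
  eq           0.6762      0.8795    0.003896       8.691
  solve Keq expr → x = -0.0099; check Q = 1.6420e-05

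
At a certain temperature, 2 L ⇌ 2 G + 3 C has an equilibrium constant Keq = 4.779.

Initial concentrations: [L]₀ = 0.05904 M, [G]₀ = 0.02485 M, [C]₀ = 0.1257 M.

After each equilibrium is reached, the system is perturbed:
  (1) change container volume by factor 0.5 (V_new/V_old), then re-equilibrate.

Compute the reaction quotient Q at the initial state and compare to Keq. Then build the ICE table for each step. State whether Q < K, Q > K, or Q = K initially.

Q₀ = 3.5186e-04; Q < K (proceeds forward)

Q₀ = 3.5186e-04 vs Keq = 4.779 ⇒ Q<K, forward
Step 1:
                    L           G           C
  init        0.05904     0.02485      0.1257
  Δ          -0.05553     0.05553     0.08329
  eq         0.003513     0.08038       0.209
  solve Keq expr → x = 0.02776; check Q = 4.779
Then change container volume by factor 0.5 (V_new/V_old).
Step 2:
                    L           G           C
  init       0.007026      0.1608       0.418
  Δ           0.01051    -0.01051    -0.01576
  eq          0.01753      0.1502      0.4022
  solve Keq expr → x = -0.005253; check Q = 4.779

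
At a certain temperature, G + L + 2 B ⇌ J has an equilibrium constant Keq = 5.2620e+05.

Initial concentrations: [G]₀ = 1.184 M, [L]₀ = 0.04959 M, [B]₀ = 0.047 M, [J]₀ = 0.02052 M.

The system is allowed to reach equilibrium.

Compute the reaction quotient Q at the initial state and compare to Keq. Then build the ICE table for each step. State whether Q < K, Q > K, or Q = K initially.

Q₀ = 158.2 vs Keq = 5.2620e+05 ⇒ Q<K, forward
Step 1:
                    G           L           B           J
  init          1.184     0.04959       0.047     0.02052
  Δ          -0.02269    -0.02269    -0.04538     0.02269
  eq            1.161      0.0269    0.001621     0.04321
  solve Keq expr → x = 0.02269; check Q = 5.2620e+05

Q₀ = 158.2; Q < K (proceeds forward)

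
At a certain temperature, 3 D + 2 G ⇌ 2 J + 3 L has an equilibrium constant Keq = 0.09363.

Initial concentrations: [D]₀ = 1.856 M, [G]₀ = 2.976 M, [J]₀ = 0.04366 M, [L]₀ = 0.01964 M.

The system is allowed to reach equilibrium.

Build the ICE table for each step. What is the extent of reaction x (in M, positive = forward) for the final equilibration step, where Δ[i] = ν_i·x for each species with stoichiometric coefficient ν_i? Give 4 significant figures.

x = 0.3133 M

Q₀ = 2.5503e-10 vs Keq = 0.09363 ⇒ Q<K, forward
Step 1:
                  D         G         J         L
  init        1.856     2.976   0.04366   0.01964
  Δ           -0.94   -0.6267    0.6267      0.94
  eq          0.916     2.349    0.6703    0.9597
  solve Keq expr → x = 0.3133; check Q = 0.09363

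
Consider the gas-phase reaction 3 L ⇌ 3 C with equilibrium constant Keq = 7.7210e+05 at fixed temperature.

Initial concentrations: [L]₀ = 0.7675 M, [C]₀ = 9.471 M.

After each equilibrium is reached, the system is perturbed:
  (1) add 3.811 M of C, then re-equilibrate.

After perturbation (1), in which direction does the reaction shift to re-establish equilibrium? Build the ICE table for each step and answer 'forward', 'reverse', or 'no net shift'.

Q₀ = 1879 vs Keq = 7.7210e+05 ⇒ Q<K, forward
Step 1:
                    L           C
  init         0.7675       9.471
  Δ           -0.6571      0.6571
  eq           0.1104       10.13
  solve Keq expr → x = 0.219; check Q = 7.7210e+05
Then add 3.811 M of C.
Step 2:
                    L           C
  init         0.1104       13.94
  Δ           0.04109    -0.04109
  eq           0.1515        13.9
  solve Keq expr → x = -0.0137; check Q = 7.7210e+05

Direction: reverse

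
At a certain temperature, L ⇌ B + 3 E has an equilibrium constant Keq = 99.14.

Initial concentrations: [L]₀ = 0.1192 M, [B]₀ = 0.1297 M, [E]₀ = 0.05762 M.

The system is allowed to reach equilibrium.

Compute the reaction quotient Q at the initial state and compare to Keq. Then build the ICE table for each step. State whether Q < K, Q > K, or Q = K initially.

Q₀ = 2.0815e-04; Q < K (proceeds forward)

Q₀ = 2.0815e-04 vs Keq = 99.14 ⇒ Q<K, forward
Step 1:
                  L         B         E
  init       0.1192    0.1297   0.05762
  Δ          -0.119     0.119    0.3571
  eq      1.7890e-04    0.2487    0.4147
  solve Keq expr → x = 0.119; check Q = 99.14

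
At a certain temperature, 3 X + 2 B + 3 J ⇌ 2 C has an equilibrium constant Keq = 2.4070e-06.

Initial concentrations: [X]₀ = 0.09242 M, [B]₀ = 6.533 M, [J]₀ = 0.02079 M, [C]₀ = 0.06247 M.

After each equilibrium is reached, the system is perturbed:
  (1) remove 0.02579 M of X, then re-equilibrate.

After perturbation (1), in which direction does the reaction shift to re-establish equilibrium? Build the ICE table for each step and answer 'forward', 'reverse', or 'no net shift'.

Q₀ = 1.2890e+04 vs Keq = 2.4070e-06 ⇒ Q>K, reverse
Step 1:
                   X          B          J          C
  init       0.09242      6.533    0.02079    0.06247
  Δ          0.09366    0.06244    0.09366   -0.06244
  eq          0.1861      6.595     0.1144 3.1800e-05
  solve Keq expr → x = -0.03122; check Q = 2.4070e-06
Then remove 0.02579 M of X.
Step 2:
                   X          B          J          C
  init        0.1603      6.595     0.1144 3.1800e-05
  Δ       9.5566e-06 6.3710e-06 9.5566e-06 -6.3710e-06
  eq          0.1603      6.595     0.1145 2.5429e-05
  solve Keq expr → x = -3.1855e-06; check Q = 2.4070e-06

Direction: reverse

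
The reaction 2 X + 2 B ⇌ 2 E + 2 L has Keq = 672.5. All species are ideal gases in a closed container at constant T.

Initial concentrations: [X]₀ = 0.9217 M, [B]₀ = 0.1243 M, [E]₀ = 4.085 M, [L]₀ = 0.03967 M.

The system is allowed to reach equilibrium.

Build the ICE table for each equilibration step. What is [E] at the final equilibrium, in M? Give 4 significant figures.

Q₀ = 2.001 vs Keq = 672.5 ⇒ Q<K, forward
Step 1:
                    X           B           E           L
  I            0.9217      0.1243       4.085     0.03967
  C          -0.09747    -0.09747     0.09747     0.09747
  E            0.8242     0.02683       4.182      0.1371
  solve Keq expr → x = 0.04873; check Q = 672.5

[E]_eq = 4.182 M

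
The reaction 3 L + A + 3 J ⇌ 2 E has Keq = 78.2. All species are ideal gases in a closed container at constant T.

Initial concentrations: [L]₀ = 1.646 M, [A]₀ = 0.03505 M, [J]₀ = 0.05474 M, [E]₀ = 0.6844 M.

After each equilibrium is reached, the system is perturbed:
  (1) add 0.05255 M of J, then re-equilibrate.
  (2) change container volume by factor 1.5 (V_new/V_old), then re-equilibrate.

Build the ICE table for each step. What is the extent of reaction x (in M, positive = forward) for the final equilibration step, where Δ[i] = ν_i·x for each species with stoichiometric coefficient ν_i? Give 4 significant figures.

Q₀ = 1.8270e+04 vs Keq = 78.2 ⇒ Q>K, reverse
Step 1:
                   L          A          J          E
  Initial      1.646    0.03505    0.05474     0.6844
  Change      0.1514    0.05048     0.1514     -0.101
  Equil        1.797    0.08553     0.2062     0.5834
  solve Keq expr → x = -0.05048; check Q = 78.2
Then add 0.05255 M of J.
Step 2:
                   L          A          J          E
  Initial      1.797    0.08553     0.2587     0.5834
  Change    -0.03321   -0.01107   -0.03321    0.02214
  Equil        1.764    0.07446     0.2255     0.6056
  solve Keq expr → x = 0.01107; check Q = 78.2
Then change container volume by factor 1.5 (V_new/V_old).
Step 3:
                   L          A          J          E
  Initial      1.176    0.04964     0.1503     0.4037
  Change     0.07315    0.02438    0.07315   -0.04876
  Equil        1.249    0.07402     0.2235      0.355
  solve Keq expr → x = -0.02438; check Q = 78.2

x = -0.02438 M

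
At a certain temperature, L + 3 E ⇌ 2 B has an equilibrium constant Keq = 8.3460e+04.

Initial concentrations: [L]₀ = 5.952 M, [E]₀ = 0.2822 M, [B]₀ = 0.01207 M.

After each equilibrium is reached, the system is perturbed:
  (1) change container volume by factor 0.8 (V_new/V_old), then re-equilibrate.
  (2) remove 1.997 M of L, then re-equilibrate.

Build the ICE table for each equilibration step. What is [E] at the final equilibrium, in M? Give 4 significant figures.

Q₀ = 0.001089 vs Keq = 8.3460e+04 ⇒ Q<K, forward
Step 1:
                  L         E         B
  init        5.952    0.2822   0.01207
  Δ        -0.09263   -0.2779    0.1853
  eq          5.859  0.004302    0.1973
  solve Keq expr → x = 0.09263; check Q = 8.3460e+04
Then change container volume by factor 0.8 (V_new/V_old).
Step 2:
                  L         E         B
  init        7.324  0.005378    0.2467
  Δ       -2.4571e-04 -7.3714e-04 4.9143e-04
  eq          7.324  0.004641    0.2472
  solve Keq expr → x = 2.4571e-04; check Q = 8.3460e+04
Then remove 1.997 M of L.
Step 3:
                  L         E         B
  init        5.327  0.004641    0.2472
  Δ       1.7158e-04 5.1473e-04 -3.4315e-04
  eq          5.327  0.005155    0.2468
  solve Keq expr → x = -1.7158e-04; check Q = 8.3460e+04

[E]_eq = 0.005155 M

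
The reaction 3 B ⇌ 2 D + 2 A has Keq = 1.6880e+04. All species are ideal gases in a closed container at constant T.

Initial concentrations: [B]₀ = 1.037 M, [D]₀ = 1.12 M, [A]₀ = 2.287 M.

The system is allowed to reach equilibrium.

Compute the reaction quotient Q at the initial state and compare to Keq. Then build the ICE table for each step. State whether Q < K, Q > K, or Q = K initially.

Q₀ = 5.883 vs Keq = 1.6880e+04 ⇒ Q<K, forward
Step 1:
                  B         D         A
  Initial     1.037      1.12     2.287
  Change    -0.9225     0.615     0.615
  Equil      0.1145     1.735     2.902
  solve Keq expr → x = 0.3075; check Q = 1.6880e+04

Q₀ = 5.883; Q < K (proceeds forward)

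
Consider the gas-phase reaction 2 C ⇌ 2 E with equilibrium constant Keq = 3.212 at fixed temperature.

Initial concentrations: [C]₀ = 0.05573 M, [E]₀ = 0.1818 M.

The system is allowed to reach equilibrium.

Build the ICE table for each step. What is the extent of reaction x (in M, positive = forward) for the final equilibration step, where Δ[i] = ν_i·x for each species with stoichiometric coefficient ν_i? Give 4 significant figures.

x = -0.01467 M

Q₀ = 10.64 vs Keq = 3.212 ⇒ Q>K, reverse
Step 1:
                  C         E
  I         0.05573    0.1818
  C         0.02934  -0.02934
  E         0.08507    0.1525
  solve Keq expr → x = -0.01467; check Q = 3.212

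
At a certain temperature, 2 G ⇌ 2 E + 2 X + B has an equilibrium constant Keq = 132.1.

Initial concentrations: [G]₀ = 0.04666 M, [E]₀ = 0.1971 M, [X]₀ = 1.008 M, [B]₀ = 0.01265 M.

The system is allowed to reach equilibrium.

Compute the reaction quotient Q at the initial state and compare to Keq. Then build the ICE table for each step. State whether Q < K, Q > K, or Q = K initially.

Q₀ = 0.2293 vs Keq = 132.1 ⇒ Q<K, forward
Step 1:
                    G           E           X           B
  I           0.04666      0.1971       1.008     0.01265
  C          -0.04262     0.04262     0.04262     0.02131
  E          0.004038      0.2397       1.051     0.03396
  solve Keq expr → x = 0.02131; check Q = 132.1

Q₀ = 0.2293; Q < K (proceeds forward)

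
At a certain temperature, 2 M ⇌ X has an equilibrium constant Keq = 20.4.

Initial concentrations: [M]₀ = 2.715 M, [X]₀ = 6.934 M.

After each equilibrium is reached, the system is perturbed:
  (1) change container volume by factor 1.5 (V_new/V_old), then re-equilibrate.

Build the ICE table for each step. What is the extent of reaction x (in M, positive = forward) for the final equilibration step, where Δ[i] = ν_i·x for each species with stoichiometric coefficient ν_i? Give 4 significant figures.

Q₀ = 0.9407 vs Keq = 20.4 ⇒ Q<K, forward
Step 1:
                   M          X
  I            2.715      6.934
  C            -2.09      1.045
  E           0.6254      7.979
  solve Keq expr → x = 1.045; check Q = 20.4
Then change container volume by factor 1.5 (V_new/V_old).
Step 2:
                   M          X
  I           0.4169      5.319
  C           0.0915   -0.04575
  E           0.5084      5.273
  solve Keq expr → x = -0.04575; check Q = 20.4

x = -0.04575 M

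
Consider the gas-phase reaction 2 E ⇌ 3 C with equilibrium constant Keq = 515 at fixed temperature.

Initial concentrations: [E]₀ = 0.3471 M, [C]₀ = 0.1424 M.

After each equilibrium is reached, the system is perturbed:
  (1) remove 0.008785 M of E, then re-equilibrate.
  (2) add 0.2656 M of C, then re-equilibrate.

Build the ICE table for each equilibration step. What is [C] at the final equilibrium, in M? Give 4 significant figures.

Q₀ = 0.02397 vs Keq = 515 ⇒ Q<K, forward
Step 1:
                    E           C
  init         0.3471      0.1424
  Δ           -0.3251      0.4876
  eq          0.02203        0.63
  solve Keq expr → x = 0.1625; check Q = 515
Then remove 0.008785 M of E.
Step 2:
                    E           C
  init        0.01325        0.63
  Δ          0.008147    -0.01222
  eq           0.0214      0.6178
  solve Keq expr → x = -0.004073; check Q = 515
Then add 0.2656 M of C.
Step 3:
                    E           C
  init         0.0214      0.8834
  Δ            0.0139    -0.02085
  eq           0.0353      0.8625
  solve Keq expr → x = -0.006951; check Q = 515

[C]_eq = 0.8625 M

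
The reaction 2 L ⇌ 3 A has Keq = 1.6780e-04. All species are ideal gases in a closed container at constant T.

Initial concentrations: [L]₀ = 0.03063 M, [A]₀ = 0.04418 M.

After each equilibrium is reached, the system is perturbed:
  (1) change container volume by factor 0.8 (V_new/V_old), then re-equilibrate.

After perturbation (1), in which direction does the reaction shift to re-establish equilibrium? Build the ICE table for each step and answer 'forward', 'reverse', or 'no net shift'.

Q₀ = 0.09191 vs Keq = 1.6780e-04 ⇒ Q>K, reverse
Step 1:
                  L         A
  init      0.03063   0.04418
  Δ         0.02415  -0.03622
  eq        0.05478  0.007956
  solve Keq expr → x = -0.01207; check Q = 1.6780e-04
Then change container volume by factor 0.8 (V_new/V_old).
Step 2:
                  L         A
  init      0.06847  0.009945
  Δ       4.4839e-04 -6.7259e-04
  eq        0.06892  0.009272
  solve Keq expr → x = -2.2420e-04; check Q = 1.6780e-04

Direction: reverse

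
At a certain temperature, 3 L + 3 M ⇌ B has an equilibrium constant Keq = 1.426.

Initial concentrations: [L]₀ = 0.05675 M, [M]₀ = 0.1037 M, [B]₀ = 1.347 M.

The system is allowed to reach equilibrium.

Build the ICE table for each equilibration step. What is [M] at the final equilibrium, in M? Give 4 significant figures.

Q₀ = 6.6090e+06 vs Keq = 1.426 ⇒ Q>K, reverse
Step 1:
                   L          M          B
  init       0.05675     0.1037      1.347
  Δ           0.8713     0.8713    -0.2904
  eq          0.9281      0.975      1.057
  solve Keq expr → x = -0.2904; check Q = 1.426

[M]_eq = 0.975 M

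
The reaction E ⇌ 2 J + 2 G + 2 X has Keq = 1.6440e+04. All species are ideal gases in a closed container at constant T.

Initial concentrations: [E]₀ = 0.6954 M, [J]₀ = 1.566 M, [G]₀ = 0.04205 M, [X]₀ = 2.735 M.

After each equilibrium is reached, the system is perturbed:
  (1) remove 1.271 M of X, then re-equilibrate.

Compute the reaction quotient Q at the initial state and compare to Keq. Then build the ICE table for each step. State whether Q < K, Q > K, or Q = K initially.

Q₀ = 0.04664 vs Keq = 1.6440e+04 ⇒ Q<K, forward
Step 1:
                   E          J          G          X
  init        0.6954      1.566    0.04205      2.735
  Δ          -0.6784      1.357      1.357      1.357
  eq         0.01702      2.923      1.399      4.092
  solve Keq expr → x = 0.6784; check Q = 1.6440e+04
Then remove 1.271 M of X.
Step 2:
                   E          J          G          X
  init       0.01702      2.923      1.399      2.821
  Δ        -0.008535    0.01707    0.01707    0.01707
  eq        0.008487       2.94      1.416      2.838
  solve Keq expr → x = 0.008535; check Q = 1.6440e+04

Q₀ = 0.04664; Q < K (proceeds forward)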